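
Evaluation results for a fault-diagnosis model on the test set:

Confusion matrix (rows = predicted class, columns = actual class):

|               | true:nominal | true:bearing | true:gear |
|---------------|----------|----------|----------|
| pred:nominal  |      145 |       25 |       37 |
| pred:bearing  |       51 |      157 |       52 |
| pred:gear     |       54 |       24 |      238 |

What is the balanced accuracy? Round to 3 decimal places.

Balanced accuracy = mean of per-class recall.
  nominal: recall = 145/250 = 0.5800
  bearing: recall = 157/206 = 0.7621
  gear: recall = 238/327 = 0.7278
Mean = (0.5800 + 0.7621 + 0.7278) / 3 = 0.690

0.690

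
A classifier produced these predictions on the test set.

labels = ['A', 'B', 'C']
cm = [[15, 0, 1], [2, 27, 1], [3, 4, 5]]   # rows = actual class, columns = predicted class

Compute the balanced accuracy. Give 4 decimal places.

0.7514

Balanced accuracy = mean of per-class recall.
  A: recall = 15/16 = 0.93750
  B: recall = 27/30 = 0.90000
  C: recall = 5/12 = 0.41667
Mean = (0.93750 + 0.90000 + 0.41667) / 3 = 0.7514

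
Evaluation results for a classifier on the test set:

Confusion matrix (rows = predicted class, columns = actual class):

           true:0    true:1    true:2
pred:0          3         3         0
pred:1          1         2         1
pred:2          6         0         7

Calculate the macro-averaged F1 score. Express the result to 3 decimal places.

Per-class F1 score (2·TP/(2·TP+FP+FN)):
  0: TP=3, FP=3+0=3, FN=1+6=7 → 6/16 = 0.3750
  1: TP=2, FP=1+1=2, FN=3+0=3 → 4/9 = 0.4444
  2: TP=7, FP=6+0=6, FN=0+1=1 → 14/21 = 0.6667
Macro-F1 score = mean = (0.3750 + 0.4444 + 0.6667) / 3 = 0.495

0.495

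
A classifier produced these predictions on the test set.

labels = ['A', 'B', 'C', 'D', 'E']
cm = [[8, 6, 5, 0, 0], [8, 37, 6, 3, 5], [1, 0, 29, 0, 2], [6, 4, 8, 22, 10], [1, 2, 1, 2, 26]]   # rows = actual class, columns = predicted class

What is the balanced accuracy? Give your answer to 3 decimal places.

Balanced accuracy = mean of per-class recall.
  A: recall = 8/19 = 0.4211
  B: recall = 37/59 = 0.6271
  C: recall = 29/32 = 0.9063
  D: recall = 22/50 = 0.4400
  E: recall = 26/32 = 0.8125
Mean = (0.4211 + 0.6271 + 0.9063 + 0.4400 + 0.8125) / 5 = 0.641

0.641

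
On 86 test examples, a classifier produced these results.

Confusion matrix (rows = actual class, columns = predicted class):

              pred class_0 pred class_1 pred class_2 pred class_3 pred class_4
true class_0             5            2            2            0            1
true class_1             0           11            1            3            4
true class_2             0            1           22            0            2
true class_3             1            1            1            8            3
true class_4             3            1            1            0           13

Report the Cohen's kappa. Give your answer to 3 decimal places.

Observed agreement pₒ = trace/N = 59/86 = 0.6860
Expected agreement pₑ = Σ (rowᵢ·colᵢ)/N² = (10·9 + 19·16 + 25·27 + 14·11 + 18·23)/86² = 0.2213
κ = (pₒ − pₑ)/(1 − pₑ) = (0.6860 − 0.2213)/(1 − 0.2213) = 0.597

0.597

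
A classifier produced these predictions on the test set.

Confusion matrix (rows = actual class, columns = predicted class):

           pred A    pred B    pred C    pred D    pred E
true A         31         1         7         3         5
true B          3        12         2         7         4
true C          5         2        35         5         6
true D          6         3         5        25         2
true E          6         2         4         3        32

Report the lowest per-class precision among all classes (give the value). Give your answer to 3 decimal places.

Per-class precision (TP/(TP+FP)):
  A: TP=31, FP=3+5+6+6=20 → 31/51 = 0.6078
  B: TP=12, FP=1+2+3+2=8 → 12/20 = 0.6000
  C: TP=35, FP=7+2+5+4=18 → 35/53 = 0.6604
  D: TP=25, FP=3+7+5+3=18 → 25/43 = 0.5814
  E: TP=32, FP=5+4+6+2=17 → 32/49 = 0.6531
Lowest is class 'D' with precision = 0.581.

0.581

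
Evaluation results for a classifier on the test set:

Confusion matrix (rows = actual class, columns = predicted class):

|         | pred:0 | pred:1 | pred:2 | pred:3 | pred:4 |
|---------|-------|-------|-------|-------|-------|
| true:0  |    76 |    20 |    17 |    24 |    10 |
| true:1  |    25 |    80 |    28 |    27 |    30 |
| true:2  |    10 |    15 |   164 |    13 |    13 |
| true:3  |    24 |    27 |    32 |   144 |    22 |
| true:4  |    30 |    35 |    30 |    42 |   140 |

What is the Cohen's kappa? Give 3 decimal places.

Observed agreement pₒ = trace/N = 604/1078 = 0.5603
Expected agreement pₑ = Σ (rowᵢ·colᵢ)/N² = (147·165 + 190·177 + 215·271 + 249·250 + 277·215)/1078² = 0.2048
κ = (pₒ − pₑ)/(1 − pₑ) = (0.5603 − 0.2048)/(1 − 0.2048) = 0.447

0.447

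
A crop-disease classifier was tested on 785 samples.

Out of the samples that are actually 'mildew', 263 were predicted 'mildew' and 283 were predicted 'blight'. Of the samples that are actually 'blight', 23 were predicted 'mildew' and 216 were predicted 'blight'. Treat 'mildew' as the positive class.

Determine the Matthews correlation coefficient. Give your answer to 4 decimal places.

MCC = (TP·TN − FP·FN) / √((TP+FP)(TP+FN)(TN+FP)(TN+FN))
Numerator = 263·216 − 23·283 = 50299
Denominator = √(286·546·239·499) = √18623320716 = 136467.2881
MCC = 50299 / 136467.2881 = 0.3686

0.3686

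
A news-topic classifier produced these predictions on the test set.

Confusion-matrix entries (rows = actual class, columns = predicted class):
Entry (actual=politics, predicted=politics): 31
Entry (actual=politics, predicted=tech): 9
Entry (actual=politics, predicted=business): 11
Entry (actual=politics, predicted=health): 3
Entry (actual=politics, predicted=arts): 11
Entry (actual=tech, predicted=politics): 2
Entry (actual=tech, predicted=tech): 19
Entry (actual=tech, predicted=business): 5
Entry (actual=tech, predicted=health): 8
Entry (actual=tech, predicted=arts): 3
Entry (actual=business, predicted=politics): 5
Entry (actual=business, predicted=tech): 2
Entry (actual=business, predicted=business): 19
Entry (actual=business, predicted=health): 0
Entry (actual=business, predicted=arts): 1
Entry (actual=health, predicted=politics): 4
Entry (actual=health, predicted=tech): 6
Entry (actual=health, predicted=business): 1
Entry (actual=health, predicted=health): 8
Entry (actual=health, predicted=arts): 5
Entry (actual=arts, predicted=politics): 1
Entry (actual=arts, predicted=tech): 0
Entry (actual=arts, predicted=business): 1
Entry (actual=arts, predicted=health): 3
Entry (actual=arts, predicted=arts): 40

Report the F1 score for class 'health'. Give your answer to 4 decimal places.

F1 score = 2·TP/(2·TP+FP+FN).
health: TP=8, FP=3+8+0+3=14, FN=4+6+1+5=16 → 16/46 = 0.34783

0.3478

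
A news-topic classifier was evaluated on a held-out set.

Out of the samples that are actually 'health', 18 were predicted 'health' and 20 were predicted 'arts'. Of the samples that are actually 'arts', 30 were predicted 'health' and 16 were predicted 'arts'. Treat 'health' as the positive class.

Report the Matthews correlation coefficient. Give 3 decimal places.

-0.180

MCC = (TP·TN − FP·FN) / √((TP+FP)(TP+FN)(TN+FP)(TN+FN))
Numerator = 18·16 − 30·20 = -312
Denominator = √(48·38·46·36) = √3020544 = 1737.9712
MCC = -312 / 1737.9712 = -0.180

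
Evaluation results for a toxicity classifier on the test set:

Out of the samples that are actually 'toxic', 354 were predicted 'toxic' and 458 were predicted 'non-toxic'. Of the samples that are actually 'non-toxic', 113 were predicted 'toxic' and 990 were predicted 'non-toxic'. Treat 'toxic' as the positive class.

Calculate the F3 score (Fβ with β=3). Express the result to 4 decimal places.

0.4553

Fβ = (1+β²)·TP / ((1+β²)·TP + β²·FN + FP), with β²=9
= 10·354 / (10·354 + 9·458 + 113) = 0.4553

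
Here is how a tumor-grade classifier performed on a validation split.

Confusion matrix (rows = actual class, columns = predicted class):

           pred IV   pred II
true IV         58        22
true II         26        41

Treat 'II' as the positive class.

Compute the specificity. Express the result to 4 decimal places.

Specificity = TN/(TN+FP) = 58/(58+22) = 0.7250

0.7250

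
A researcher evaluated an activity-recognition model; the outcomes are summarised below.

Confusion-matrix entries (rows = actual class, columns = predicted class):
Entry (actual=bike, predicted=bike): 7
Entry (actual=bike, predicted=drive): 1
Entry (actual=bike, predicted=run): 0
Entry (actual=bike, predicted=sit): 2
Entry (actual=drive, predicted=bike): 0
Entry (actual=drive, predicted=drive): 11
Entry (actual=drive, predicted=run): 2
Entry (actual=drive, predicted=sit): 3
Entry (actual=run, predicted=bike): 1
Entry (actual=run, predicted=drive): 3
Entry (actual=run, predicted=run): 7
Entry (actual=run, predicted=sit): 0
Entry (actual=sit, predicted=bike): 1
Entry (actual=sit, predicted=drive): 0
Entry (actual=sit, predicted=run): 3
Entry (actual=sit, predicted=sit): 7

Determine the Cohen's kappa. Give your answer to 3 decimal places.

Observed agreement pₒ = trace/N = 32/48 = 0.6667
Expected agreement pₑ = Σ (rowᵢ·colᵢ)/N² = (10·9 + 16·15 + 11·12 + 11·12)/48² = 0.2578
κ = (pₒ − pₑ)/(1 − pₑ) = (0.6667 − 0.2578)/(1 − 0.2578) = 0.551

0.551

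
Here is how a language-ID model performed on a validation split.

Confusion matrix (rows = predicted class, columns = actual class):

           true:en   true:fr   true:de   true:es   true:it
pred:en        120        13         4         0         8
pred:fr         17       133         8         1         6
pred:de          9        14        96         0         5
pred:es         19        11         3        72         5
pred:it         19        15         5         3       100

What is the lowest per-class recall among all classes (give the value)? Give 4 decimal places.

Per-class recall (TP/(TP+FN)):
  en: TP=120, FN=17+9+19+19=64 → 120/184 = 0.65217
  fr: TP=133, FN=13+14+11+15=53 → 133/186 = 0.71505
  de: TP=96, FN=4+8+3+5=20 → 96/116 = 0.82759
  es: TP=72, FN=0+1+0+3=4 → 72/76 = 0.94737
  it: TP=100, FN=8+6+5+5=24 → 100/124 = 0.80645
Lowest is class 'en' with recall = 0.6522.

0.6522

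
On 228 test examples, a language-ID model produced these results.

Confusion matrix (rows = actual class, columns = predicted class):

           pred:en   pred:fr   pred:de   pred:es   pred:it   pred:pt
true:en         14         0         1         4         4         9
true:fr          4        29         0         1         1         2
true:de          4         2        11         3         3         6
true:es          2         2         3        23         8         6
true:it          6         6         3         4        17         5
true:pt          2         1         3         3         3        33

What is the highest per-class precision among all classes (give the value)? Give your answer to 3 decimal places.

Per-class precision (TP/(TP+FP)):
  en: TP=14, FP=4+4+2+6+2=18 → 14/32 = 0.4375
  fr: TP=29, FP=0+2+2+6+1=11 → 29/40 = 0.7250
  de: TP=11, FP=1+0+3+3+3=10 → 11/21 = 0.5238
  es: TP=23, FP=4+1+3+4+3=15 → 23/38 = 0.6053
  it: TP=17, FP=4+1+3+8+3=19 → 17/36 = 0.4722
  pt: TP=33, FP=9+2+6+6+5=28 → 33/61 = 0.5410
Highest is class 'fr' with precision = 0.725.

0.725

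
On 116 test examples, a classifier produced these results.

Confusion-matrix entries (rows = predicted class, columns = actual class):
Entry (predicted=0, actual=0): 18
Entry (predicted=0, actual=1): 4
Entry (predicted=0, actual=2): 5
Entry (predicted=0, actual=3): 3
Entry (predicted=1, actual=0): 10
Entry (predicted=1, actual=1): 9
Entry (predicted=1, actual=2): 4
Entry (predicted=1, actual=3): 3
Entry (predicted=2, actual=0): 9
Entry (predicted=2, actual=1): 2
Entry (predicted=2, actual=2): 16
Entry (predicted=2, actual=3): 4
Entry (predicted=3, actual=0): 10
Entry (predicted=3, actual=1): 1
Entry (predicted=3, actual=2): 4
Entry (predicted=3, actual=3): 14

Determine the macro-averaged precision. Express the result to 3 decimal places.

Per-class precision (TP/(TP+FP)):
  0: TP=18, FP=4+5+3=12 → 18/30 = 0.6000
  1: TP=9, FP=10+4+3=17 → 9/26 = 0.3462
  2: TP=16, FP=9+2+4=15 → 16/31 = 0.5161
  3: TP=14, FP=10+1+4=15 → 14/29 = 0.4828
Macro-precision = mean = (0.6000 + 0.3462 + 0.5161 + 0.4828) / 4 = 0.486

0.486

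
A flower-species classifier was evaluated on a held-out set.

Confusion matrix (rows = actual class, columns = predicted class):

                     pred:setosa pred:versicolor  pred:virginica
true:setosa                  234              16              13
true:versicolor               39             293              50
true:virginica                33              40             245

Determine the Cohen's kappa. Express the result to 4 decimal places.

0.7012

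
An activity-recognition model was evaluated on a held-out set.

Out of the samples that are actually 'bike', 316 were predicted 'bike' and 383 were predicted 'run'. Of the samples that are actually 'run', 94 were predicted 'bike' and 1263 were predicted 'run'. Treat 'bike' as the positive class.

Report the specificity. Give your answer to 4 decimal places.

0.9307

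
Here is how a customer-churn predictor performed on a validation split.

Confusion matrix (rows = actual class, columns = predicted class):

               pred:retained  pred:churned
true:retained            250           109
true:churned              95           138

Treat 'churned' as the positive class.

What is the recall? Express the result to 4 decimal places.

0.5923

Recall = TP/(TP+FN) = 138/(138+95) = 138/233 = 0.5923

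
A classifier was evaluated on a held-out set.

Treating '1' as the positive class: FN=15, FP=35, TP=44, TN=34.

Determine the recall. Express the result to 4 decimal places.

Recall = TP/(TP+FN) = 44/(44+15) = 44/59 = 0.7458

0.7458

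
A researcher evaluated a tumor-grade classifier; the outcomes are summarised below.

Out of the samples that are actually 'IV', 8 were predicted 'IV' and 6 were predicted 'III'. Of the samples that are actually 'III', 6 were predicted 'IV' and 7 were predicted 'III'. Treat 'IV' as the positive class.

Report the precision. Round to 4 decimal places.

0.5714

Precision = TP/(TP+FP) = 8/(8+6) = 8/14 = 0.5714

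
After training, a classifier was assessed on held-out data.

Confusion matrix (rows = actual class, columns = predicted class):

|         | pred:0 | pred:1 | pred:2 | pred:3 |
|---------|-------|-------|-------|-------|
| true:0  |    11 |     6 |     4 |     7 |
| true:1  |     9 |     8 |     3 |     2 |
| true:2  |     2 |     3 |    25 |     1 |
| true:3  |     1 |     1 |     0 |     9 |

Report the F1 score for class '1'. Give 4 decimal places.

0.4000

Take TP from the diagonal, FP from the rest of the '1' prediction marginal, FN from the rest of the '1' actual marginal.
F1 score = 2·TP/(2·TP+FP+FN).
1: TP=8, FP=6+3+1=10, FN=9+3+2=14 → 16/40 = 0.40000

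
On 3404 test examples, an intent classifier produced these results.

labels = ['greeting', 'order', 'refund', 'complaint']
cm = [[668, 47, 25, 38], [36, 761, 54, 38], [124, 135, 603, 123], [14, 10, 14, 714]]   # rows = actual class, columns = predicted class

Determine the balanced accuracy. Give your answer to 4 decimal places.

Balanced accuracy = mean of per-class recall.
  greeting: recall = 668/778 = 0.85861
  order: recall = 761/889 = 0.85602
  refund: recall = 603/985 = 0.61218
  complaint: recall = 714/752 = 0.94947
Mean = (0.85861 + 0.85602 + 0.61218 + 0.94947) / 4 = 0.8191

0.8191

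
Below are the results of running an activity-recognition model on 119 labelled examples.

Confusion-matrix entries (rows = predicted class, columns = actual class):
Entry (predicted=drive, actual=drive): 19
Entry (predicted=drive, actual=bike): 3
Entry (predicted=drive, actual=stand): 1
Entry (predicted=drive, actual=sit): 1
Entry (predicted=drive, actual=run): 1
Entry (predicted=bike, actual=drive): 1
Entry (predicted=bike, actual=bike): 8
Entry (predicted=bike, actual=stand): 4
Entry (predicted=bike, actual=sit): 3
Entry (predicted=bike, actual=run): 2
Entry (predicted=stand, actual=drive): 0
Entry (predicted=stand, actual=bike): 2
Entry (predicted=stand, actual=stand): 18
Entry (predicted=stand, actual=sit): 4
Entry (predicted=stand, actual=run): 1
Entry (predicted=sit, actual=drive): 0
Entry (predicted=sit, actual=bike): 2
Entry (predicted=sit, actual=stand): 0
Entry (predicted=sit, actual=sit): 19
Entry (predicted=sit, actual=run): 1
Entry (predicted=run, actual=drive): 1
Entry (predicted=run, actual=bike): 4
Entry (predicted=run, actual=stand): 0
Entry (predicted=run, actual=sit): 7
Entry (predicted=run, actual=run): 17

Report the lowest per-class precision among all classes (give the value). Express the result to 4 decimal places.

0.4444

Per-class precision (TP/(TP+FP)):
  drive: TP=19, FP=3+1+1+1=6 → 19/25 = 0.76000
  bike: TP=8, FP=1+4+3+2=10 → 8/18 = 0.44444
  stand: TP=18, FP=0+2+4+1=7 → 18/25 = 0.72000
  sit: TP=19, FP=0+2+0+1=3 → 19/22 = 0.86364
  run: TP=17, FP=1+4+0+7=12 → 17/29 = 0.58621
Lowest is class 'bike' with precision = 0.4444.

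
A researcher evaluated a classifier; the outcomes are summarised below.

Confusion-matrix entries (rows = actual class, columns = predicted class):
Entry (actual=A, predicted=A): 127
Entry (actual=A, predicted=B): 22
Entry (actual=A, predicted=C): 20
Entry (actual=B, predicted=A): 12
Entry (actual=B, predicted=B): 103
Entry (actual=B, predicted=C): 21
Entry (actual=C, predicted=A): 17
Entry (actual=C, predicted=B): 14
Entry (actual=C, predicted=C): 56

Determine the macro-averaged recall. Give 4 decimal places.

Per-class recall (TP/(TP+FN)):
  A: TP=127, FN=22+20=42 → 127/169 = 0.75148
  B: TP=103, FN=12+21=33 → 103/136 = 0.75735
  C: TP=56, FN=17+14=31 → 56/87 = 0.64368
Macro-recall = mean = (0.75148 + 0.75735 + 0.64368) / 3 = 0.7175

0.7175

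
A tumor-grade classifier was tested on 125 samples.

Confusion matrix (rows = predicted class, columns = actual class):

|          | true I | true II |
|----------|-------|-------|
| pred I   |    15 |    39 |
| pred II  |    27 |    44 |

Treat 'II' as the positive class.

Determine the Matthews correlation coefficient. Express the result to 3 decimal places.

-0.107

MCC = (TP·TN − FP·FN) / √((TP+FP)(TP+FN)(TN+FP)(TN+FN))
Numerator = 44·15 − 27·39 = -393
Denominator = √(71·83·42·54) = √13365324 = 3655.8616
MCC = -393 / 3655.8616 = -0.107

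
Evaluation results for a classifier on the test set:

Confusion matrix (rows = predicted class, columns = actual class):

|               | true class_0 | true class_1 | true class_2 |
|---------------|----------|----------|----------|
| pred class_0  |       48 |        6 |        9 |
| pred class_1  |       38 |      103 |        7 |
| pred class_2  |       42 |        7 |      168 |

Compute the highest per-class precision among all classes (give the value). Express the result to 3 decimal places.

Per-class precision (TP/(TP+FP)):
  class_0: TP=48, FP=6+9=15 → 48/63 = 0.7619
  class_1: TP=103, FP=38+7=45 → 103/148 = 0.6959
  class_2: TP=168, FP=42+7=49 → 168/217 = 0.7742
Highest is class 'class_2' with precision = 0.774.

0.774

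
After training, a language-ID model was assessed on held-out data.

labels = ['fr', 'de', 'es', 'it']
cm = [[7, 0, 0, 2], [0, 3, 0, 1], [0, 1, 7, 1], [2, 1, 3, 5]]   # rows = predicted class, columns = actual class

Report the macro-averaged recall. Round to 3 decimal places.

0.658

Per-class recall (TP/(TP+FN)):
  fr: TP=7, FN=0+0+2=2 → 7/9 = 0.7778
  de: TP=3, FN=0+1+1=2 → 3/5 = 0.6000
  es: TP=7, FN=0+0+3=3 → 7/10 = 0.7000
  it: TP=5, FN=2+1+1=4 → 5/9 = 0.5556
Macro-recall = mean = (0.7778 + 0.6000 + 0.7000 + 0.5556) / 4 = 0.658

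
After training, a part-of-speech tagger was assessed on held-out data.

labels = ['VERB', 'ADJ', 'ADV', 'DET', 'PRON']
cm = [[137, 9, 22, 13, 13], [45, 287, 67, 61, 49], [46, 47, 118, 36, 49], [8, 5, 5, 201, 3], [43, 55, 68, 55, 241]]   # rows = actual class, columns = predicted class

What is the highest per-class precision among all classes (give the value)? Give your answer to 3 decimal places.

Per-class precision (TP/(TP+FP)):
  VERB: TP=137, FP=45+46+8+43=142 → 137/279 = 0.4910
  ADJ: TP=287, FP=9+47+5+55=116 → 287/403 = 0.7122
  ADV: TP=118, FP=22+67+5+68=162 → 118/280 = 0.4214
  DET: TP=201, FP=13+61+36+55=165 → 201/366 = 0.5492
  PRON: TP=241, FP=13+49+49+3=114 → 241/355 = 0.6789
Highest is class 'ADJ' with precision = 0.712.

0.712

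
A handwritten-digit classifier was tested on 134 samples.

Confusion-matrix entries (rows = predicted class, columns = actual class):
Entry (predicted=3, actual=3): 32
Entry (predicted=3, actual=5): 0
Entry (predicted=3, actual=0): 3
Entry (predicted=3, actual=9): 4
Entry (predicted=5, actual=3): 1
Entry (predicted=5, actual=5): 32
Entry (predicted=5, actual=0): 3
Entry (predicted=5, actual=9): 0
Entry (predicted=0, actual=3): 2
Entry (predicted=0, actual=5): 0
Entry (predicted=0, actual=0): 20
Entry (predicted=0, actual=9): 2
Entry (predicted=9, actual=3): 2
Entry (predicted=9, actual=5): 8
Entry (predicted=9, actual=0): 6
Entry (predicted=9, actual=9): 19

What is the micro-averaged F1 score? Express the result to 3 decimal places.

Micro-averaging pools counts across classes: ΣTP=103, ΣFP=31, ΣFN=31.
Micro-F1 score = 2·TP/(2·TP+FP+FN) on pooled counts = 0.769 (equals overall accuracy in single-label multiclass).

0.769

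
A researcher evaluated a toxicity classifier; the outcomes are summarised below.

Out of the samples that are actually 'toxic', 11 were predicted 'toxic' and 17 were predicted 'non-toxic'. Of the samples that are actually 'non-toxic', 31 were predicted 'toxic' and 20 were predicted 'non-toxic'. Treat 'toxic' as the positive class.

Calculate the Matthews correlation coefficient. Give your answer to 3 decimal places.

-0.206

MCC = (TP·TN − FP·FN) / √((TP+FP)(TP+FN)(TN+FP)(TN+FN))
Numerator = 11·20 − 31·17 = -307
Denominator = √(42·28·51·37) = √2219112 = 1489.6684
MCC = -307 / 1489.6684 = -0.206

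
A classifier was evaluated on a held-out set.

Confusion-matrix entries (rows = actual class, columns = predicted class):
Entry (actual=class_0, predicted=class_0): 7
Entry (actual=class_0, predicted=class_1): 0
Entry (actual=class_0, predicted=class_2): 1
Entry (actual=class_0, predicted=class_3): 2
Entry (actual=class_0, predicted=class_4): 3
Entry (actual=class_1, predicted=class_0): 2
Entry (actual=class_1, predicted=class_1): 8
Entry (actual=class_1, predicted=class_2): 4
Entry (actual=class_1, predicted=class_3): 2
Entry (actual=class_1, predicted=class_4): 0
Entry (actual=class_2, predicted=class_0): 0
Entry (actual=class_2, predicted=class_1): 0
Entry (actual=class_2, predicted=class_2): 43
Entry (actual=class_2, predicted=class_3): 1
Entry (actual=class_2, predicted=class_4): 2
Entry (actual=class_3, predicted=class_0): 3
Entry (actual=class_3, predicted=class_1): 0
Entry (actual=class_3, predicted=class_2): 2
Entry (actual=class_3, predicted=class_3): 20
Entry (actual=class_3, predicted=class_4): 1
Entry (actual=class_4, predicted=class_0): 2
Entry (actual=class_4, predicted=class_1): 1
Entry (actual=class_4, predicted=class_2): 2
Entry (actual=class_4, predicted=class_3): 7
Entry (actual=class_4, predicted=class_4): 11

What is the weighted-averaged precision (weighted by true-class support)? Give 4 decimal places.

0.7249

Per-class precision (TP/(TP+FP)):
  class_0: TP=7, FP=2+0+3+2=7 → 7/14 = 0.50000
  class_1: TP=8, FP=0+0+0+1=1 → 8/9 = 0.88889
  class_2: TP=43, FP=1+4+2+2=9 → 43/52 = 0.82692
  class_3: TP=20, FP=2+2+1+7=12 → 20/32 = 0.62500
  class_4: TP=11, FP=3+0+2+1=6 → 11/17 = 0.64706
Weighted-precision = Σ (supportᵢ/N)·precisionᵢ with N=124: (13/124)·0.50000 + (16/124)·0.88889 + (46/124)·0.82692 + (26/124)·0.62500 + (23/124)·0.64706 = 0.7249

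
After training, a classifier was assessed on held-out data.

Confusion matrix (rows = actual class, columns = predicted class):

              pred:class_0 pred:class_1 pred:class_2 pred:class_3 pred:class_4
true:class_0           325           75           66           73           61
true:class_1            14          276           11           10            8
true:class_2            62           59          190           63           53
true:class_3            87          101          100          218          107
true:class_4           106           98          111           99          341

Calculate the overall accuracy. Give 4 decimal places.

0.4974

Accuracy = trace / total = (325+276+190+218+341=1350) / 2714 = 1350/2714 = 0.4974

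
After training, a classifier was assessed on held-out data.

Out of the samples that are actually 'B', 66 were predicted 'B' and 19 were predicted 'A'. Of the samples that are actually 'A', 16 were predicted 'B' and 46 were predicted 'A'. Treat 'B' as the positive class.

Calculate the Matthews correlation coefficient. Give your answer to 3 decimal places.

MCC = (TP·TN − FP·FN) / √((TP+FP)(TP+FN)(TN+FP)(TN+FN))
Numerator = 66·46 − 16·19 = 2732
Denominator = √(82·85·62·65) = √28089100 = 5299.9151
MCC = 2732 / 5299.9151 = 0.515

0.515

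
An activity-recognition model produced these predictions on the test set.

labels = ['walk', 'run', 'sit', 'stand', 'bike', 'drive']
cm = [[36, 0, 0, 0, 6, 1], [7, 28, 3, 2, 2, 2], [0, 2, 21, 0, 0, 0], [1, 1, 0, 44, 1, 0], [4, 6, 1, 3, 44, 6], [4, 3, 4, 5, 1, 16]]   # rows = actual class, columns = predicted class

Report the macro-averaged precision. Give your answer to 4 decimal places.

0.7310

Per-class precision (TP/(TP+FP)):
  walk: TP=36, FP=7+0+1+4+4=16 → 36/52 = 0.69231
  run: TP=28, FP=0+2+1+6+3=12 → 28/40 = 0.70000
  sit: TP=21, FP=0+3+0+1+4=8 → 21/29 = 0.72414
  stand: TP=44, FP=0+2+0+3+5=10 → 44/54 = 0.81481
  bike: TP=44, FP=6+2+0+1+1=10 → 44/54 = 0.81481
  drive: TP=16, FP=1+2+0+0+6=9 → 16/25 = 0.64000
Macro-precision = mean = (0.69231 + 0.70000 + 0.72414 + 0.81481 + 0.81481 + 0.64000) / 6 = 0.7310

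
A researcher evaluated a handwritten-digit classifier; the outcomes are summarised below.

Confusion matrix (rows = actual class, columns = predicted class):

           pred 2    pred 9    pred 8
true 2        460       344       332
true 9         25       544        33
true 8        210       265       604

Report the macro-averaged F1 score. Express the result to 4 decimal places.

Per-class F1 score (2·TP/(2·TP+FP+FN)):
  2: TP=460, FP=25+210=235, FN=344+332=676 → 920/1831 = 0.50246
  9: TP=544, FP=344+265=609, FN=25+33=58 → 1088/1755 = 0.61994
  8: TP=604, FP=332+33=365, FN=210+265=475 → 1208/2048 = 0.58984
Macro-F1 score = mean = (0.50246 + 0.61994 + 0.58984) / 3 = 0.5707

0.5707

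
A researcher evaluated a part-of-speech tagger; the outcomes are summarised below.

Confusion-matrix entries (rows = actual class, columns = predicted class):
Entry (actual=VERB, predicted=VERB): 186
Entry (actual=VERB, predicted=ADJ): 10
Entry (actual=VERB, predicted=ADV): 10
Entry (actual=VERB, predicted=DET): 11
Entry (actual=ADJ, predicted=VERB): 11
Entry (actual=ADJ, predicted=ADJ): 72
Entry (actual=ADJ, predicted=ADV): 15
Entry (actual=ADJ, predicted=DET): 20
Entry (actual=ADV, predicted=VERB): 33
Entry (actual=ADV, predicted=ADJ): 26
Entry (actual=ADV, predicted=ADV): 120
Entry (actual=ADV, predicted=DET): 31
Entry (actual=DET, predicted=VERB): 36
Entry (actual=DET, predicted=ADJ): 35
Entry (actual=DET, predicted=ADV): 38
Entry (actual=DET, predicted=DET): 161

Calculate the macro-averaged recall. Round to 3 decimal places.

Per-class recall (TP/(TP+FN)):
  VERB: TP=186, FN=10+10+11=31 → 186/217 = 0.8571
  ADJ: TP=72, FN=11+15+20=46 → 72/118 = 0.6102
  ADV: TP=120, FN=33+26+31=90 → 120/210 = 0.5714
  DET: TP=161, FN=36+35+38=109 → 161/270 = 0.5963
Macro-recall = mean = (0.8571 + 0.6102 + 0.5714 + 0.5963) / 4 = 0.659

0.659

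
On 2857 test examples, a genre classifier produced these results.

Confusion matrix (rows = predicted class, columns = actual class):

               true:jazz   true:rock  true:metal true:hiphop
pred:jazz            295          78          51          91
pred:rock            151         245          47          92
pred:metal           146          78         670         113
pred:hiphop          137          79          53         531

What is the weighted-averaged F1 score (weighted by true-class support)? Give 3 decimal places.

Per-class F1 score (2·TP/(2·TP+FP+FN)):
  jazz: TP=295, FP=78+51+91=220, FN=151+146+137=434 → 590/1244 = 0.4743
  rock: TP=245, FP=151+47+92=290, FN=78+78+79=235 → 490/1015 = 0.4828
  metal: TP=670, FP=146+78+113=337, FN=51+47+53=151 → 1340/1828 = 0.7330
  hiphop: TP=531, FP=137+79+53=269, FN=91+92+113=296 → 1062/1627 = 0.6527
Weighted-F1 score = Σ (supportᵢ/N)·F1 scoreᵢ with N=2857: (729/2857)·0.4743 + (480/2857)·0.4828 + (821/2857)·0.7330 + (827/2857)·0.6527 = 0.602

0.602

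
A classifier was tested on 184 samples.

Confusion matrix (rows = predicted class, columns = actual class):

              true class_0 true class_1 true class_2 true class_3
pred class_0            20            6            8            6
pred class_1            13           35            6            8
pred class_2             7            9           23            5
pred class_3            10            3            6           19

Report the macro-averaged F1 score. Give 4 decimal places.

0.5205

Per-class F1 score (2·TP/(2·TP+FP+FN)):
  class_0: TP=20, FP=6+8+6=20, FN=13+7+10=30 → 40/90 = 0.44444
  class_1: TP=35, FP=13+6+8=27, FN=6+9+3=18 → 70/115 = 0.60870
  class_2: TP=23, FP=7+9+5=21, FN=8+6+6=20 → 46/87 = 0.52874
  class_3: TP=19, FP=10+3+6=19, FN=6+8+5=19 → 38/76 = 0.50000
Macro-F1 score = mean = (0.44444 + 0.60870 + 0.52874 + 0.50000) / 4 = 0.5205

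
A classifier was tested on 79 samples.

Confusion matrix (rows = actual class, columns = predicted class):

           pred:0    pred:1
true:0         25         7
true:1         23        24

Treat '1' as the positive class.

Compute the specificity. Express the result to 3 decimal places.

0.781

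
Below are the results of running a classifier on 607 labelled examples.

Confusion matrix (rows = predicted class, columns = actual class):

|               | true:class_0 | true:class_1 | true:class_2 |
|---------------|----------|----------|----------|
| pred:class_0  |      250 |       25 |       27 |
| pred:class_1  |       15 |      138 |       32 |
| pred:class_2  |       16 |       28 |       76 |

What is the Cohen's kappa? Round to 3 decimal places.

Observed agreement pₒ = trace/N = 464/607 = 0.7644
Expected agreement pₑ = Σ (rowᵢ·colᵢ)/N² = (281·302 + 191·185 + 135·120)/607² = 0.3702
κ = (pₒ − pₑ)/(1 − pₑ) = (0.7644 − 0.3702)/(1 − 0.3702) = 0.626

0.626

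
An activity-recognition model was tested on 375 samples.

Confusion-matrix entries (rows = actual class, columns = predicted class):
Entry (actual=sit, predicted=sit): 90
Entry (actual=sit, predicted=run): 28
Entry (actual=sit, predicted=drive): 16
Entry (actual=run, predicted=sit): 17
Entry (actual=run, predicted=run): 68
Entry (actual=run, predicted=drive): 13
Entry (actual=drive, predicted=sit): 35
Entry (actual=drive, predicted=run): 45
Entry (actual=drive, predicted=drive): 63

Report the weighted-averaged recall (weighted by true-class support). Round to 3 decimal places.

Per-class recall (TP/(TP+FN)):
  sit: TP=90, FN=28+16=44 → 90/134 = 0.6716
  run: TP=68, FN=17+13=30 → 68/98 = 0.6939
  drive: TP=63, FN=35+45=80 → 63/143 = 0.4406
Weighted-recall = Σ (supportᵢ/N)·recallᵢ with N=375: (134/375)·0.6716 + (98/375)·0.6939 + (143/375)·0.4406 = 0.589

0.589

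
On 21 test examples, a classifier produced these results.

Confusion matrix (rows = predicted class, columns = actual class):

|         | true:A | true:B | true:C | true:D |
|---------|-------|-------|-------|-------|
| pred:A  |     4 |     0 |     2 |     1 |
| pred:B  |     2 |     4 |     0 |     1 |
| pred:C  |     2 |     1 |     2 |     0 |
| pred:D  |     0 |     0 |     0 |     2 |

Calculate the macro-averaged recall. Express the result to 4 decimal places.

Per-class recall (TP/(TP+FN)):
  A: TP=4, FN=2+2+0=4 → 4/8 = 0.50000
  B: TP=4, FN=0+1+0=1 → 4/5 = 0.80000
  C: TP=2, FN=2+0+0=2 → 2/4 = 0.50000
  D: TP=2, FN=1+1+0=2 → 2/4 = 0.50000
Macro-recall = mean = (0.50000 + 0.80000 + 0.50000 + 0.50000) / 4 = 0.5750

0.5750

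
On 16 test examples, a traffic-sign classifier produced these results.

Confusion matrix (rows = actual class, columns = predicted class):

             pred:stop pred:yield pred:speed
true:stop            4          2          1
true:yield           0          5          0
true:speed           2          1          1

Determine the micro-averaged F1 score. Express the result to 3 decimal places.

Micro-averaging pools counts across classes: ΣTP=10, ΣFP=6, ΣFN=6.
Micro-F1 score = 2·TP/(2·TP+FP+FN) on pooled counts = 0.625 (equals overall accuracy in single-label multiclass).

0.625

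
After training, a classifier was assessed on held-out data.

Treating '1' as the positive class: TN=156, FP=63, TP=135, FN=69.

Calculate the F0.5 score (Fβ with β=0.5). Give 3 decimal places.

0.678

Fβ = (1+β²)·TP / ((1+β²)·TP + β²·FN + FP), with β²=1/4
= 1.25·135 / (1.25·135 + 0.25·69 + 63) = 0.678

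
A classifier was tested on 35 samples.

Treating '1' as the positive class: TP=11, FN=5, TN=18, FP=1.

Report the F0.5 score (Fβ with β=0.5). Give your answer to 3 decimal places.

0.859

Fβ = (1+β²)·TP / ((1+β²)·TP + β²·FN + FP), with β²=1/4
= 1.25·11 / (1.25·11 + 0.25·5 + 1) = 0.859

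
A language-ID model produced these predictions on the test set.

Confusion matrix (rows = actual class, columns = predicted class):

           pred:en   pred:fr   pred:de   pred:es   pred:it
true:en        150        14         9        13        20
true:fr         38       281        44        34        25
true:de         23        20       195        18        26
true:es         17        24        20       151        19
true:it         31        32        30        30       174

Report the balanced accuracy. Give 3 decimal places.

0.665

Balanced accuracy = mean of per-class recall.
  en: recall = 150/206 = 0.7282
  fr: recall = 281/422 = 0.6659
  de: recall = 195/282 = 0.6915
  es: recall = 151/231 = 0.6537
  it: recall = 174/297 = 0.5859
Mean = (0.7282 + 0.6659 + 0.6915 + 0.6537 + 0.5859) / 5 = 0.665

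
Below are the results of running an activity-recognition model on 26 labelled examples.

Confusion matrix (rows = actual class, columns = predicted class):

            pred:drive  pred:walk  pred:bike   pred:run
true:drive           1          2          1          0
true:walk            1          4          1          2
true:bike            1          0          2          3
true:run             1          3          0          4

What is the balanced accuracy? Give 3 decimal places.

Balanced accuracy = mean of per-class recall.
  drive: recall = 1/4 = 0.2500
  walk: recall = 4/8 = 0.5000
  bike: recall = 2/6 = 0.3333
  run: recall = 4/8 = 0.5000
Mean = (0.2500 + 0.5000 + 0.3333 + 0.5000) / 4 = 0.396

0.396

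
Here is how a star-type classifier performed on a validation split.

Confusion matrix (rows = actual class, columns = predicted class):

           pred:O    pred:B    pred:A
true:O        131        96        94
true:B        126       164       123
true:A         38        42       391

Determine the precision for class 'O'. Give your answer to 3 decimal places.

Treat 'O' as positive and all other classes as negative.
precision = TP/(TP+FP).
O: TP=131, FP=126+38=164 → 131/295 = 0.4441

0.444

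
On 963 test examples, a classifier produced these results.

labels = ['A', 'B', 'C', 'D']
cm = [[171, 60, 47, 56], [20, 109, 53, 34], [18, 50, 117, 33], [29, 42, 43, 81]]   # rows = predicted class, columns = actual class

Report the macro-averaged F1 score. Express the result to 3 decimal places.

0.488

Per-class F1 score (2·TP/(2·TP+FP+FN)):
  A: TP=171, FP=60+47+56=163, FN=20+18+29=67 → 342/572 = 0.5979
  B: TP=109, FP=20+53+34=107, FN=60+50+42=152 → 218/477 = 0.4570
  C: TP=117, FP=18+50+33=101, FN=47+53+43=143 → 234/478 = 0.4895
  D: TP=81, FP=29+42+43=114, FN=56+34+33=123 → 162/399 = 0.4060
Macro-F1 score = mean = (0.5979 + 0.4570 + 0.4895 + 0.4060) / 4 = 0.488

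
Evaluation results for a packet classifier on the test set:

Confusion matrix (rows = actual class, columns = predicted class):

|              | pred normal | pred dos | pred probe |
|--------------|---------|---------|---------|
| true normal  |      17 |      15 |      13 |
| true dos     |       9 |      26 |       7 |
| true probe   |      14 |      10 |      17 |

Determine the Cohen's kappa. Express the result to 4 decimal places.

0.2033

Observed agreement pₒ = trace/N = 60/128 = 0.46875
Expected agreement pₑ = Σ (rowᵢ·colᵢ)/N² = (45·40 + 42·51 + 41·37)/128² = 0.33319
κ = (pₒ − pₑ)/(1 − pₑ) = (0.46875 − 0.33319)/(1 − 0.33319) = 0.2033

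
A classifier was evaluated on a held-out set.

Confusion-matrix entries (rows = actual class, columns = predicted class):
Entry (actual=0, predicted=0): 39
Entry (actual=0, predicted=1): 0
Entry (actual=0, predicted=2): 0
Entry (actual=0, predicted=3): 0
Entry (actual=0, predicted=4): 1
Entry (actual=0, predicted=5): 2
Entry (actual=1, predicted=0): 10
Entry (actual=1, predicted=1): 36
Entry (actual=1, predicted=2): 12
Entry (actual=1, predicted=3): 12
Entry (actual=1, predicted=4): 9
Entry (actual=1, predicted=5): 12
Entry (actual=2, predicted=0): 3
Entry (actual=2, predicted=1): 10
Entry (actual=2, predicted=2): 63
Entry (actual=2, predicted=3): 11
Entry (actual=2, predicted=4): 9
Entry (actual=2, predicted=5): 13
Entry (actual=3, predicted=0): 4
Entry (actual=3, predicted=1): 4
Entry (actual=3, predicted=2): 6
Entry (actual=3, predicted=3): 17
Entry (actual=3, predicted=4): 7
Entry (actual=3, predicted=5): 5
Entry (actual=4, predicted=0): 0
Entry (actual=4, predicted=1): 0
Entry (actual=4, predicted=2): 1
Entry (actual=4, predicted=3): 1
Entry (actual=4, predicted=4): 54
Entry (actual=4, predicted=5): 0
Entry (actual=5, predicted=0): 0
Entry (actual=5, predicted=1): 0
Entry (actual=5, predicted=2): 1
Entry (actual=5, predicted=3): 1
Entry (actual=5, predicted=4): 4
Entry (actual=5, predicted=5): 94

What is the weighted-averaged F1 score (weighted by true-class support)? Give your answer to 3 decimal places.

Per-class F1 score (2·TP/(2·TP+FP+FN)):
  0: TP=39, FP=10+3+4+0+0=17, FN=0+0+0+1+2=3 → 78/98 = 0.7959
  1: TP=36, FP=0+10+4+0+0=14, FN=10+12+12+9+12=55 → 72/141 = 0.5106
  2: TP=63, FP=0+12+6+1+1=20, FN=3+10+11+9+13=46 → 126/192 = 0.6563
  3: TP=17, FP=0+12+11+1+1=25, FN=4+4+6+7+5=26 → 34/85 = 0.4000
  4: TP=54, FP=1+9+9+7+4=30, FN=0+0+1+1+0=2 → 108/140 = 0.7714
  5: TP=94, FP=2+12+13+5+0=32, FN=0+0+1+1+4=6 → 188/226 = 0.8319
Weighted-F1 score = Σ (supportᵢ/N)·F1 scoreᵢ with N=441: (42/441)·0.7959 + (91/441)·0.5106 + (109/441)·0.6563 + (43/441)·0.4000 + (56/441)·0.7714 + (100/441)·0.8319 = 0.669

0.669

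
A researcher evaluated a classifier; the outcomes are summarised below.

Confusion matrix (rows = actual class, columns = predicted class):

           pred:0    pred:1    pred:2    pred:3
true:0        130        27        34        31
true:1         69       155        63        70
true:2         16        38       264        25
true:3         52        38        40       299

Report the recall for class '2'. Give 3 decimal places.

One-vs-rest for '2': TP = diagonal; FP = other classes predicted '2'; FN = '2' predicted as other.
recall = TP/(TP+FN).
2: TP=264, FN=16+38+25=79 → 264/343 = 0.7697

0.770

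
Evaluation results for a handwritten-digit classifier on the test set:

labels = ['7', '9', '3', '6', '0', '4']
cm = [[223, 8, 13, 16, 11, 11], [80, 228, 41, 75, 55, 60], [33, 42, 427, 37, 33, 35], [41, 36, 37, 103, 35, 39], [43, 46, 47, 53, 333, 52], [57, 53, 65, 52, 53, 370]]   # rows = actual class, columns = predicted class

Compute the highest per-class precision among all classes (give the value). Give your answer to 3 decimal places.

Per-class precision (TP/(TP+FP)):
  7: TP=223, FP=80+33+41+43+57=254 → 223/477 = 0.4675
  9: TP=228, FP=8+42+36+46+53=185 → 228/413 = 0.5521
  3: TP=427, FP=13+41+37+47+65=203 → 427/630 = 0.6778
  6: TP=103, FP=16+75+37+53+52=233 → 103/336 = 0.3065
  0: TP=333, FP=11+55+33+35+53=187 → 333/520 = 0.6404
  4: TP=370, FP=11+60+35+39+52=197 → 370/567 = 0.6526
Highest is class '3' with precision = 0.678.

0.678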